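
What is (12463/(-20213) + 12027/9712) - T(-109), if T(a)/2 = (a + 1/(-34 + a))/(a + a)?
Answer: -1157493041963/3059863021072 ≈ -0.37828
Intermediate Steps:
T(a) = (a + 1/(-34 + a))/a (T(a) = 2*((a + 1/(-34 + a))/(a + a)) = 2*((a + 1/(-34 + a))/((2*a))) = 2*((a + 1/(-34 + a))*(1/(2*a))) = 2*((a + 1/(-34 + a))/(2*a)) = (a + 1/(-34 + a))/a)
(12463/(-20213) + 12027/9712) - T(-109) = (12463/(-20213) + 12027/9712) - (1 + (-109)² - 34*(-109))/((-109)*(-34 - 109)) = (12463*(-1/20213) + 12027*(1/9712)) - (-1)*(1 + 11881 + 3706)/(109*(-143)) = (-12463/20213 + 12027/9712) - (-1)*(-1)*15588/(109*143) = 122061095/196308656 - 1*15588/15587 = 122061095/196308656 - 15588/15587 = -1157493041963/3059863021072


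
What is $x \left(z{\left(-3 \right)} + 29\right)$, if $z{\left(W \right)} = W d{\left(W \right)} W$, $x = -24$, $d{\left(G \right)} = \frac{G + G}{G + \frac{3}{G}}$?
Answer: $-1020$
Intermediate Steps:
$d{\left(G \right)} = \frac{2 G}{G + \frac{3}{G}}$
$z{\left(W \right)} = \frac{2 W^{4}}{3 + W^{2}}$ ($z{\left(W \right)} = W \frac{2 W^{2}}{3 + W^{2}} W = \frac{2 W^{3}}{3 + W^{2}} W = \frac{2 W^{4}}{3 + W^{2}}$)
$x \left(z{\left(-3 \right)} + 29\right) = - 24 \left(\frac{2 \left(-3\right)^{4}}{3 + \left(-3\right)^{2}} + 29\right) = - 24 \left(2 \cdot 81 \frac{1}{3 + 9} + 29\right) = - 24 \left(2 \cdot 81 \cdot \frac{1}{12} + 29\right) = - 24 \left(\frac{27}{2} + 29\right) = \left(-24\right) \frac{85}{2} = -1020$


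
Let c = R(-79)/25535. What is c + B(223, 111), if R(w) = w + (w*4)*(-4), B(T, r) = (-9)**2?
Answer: 413904/5107 ≈ 81.046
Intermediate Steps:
B(T, r) = 81
R(w) = -15*w (R(w) = w + (4*w)*(-4) = w - 16*w = -15*w)
c = 237/5107 (c = -15*(-79)/25535 = 1185*(1/25535) = 237/5107 ≈ 0.046407)
c + B(223, 111) = 237/5107 + 81 = 413904/5107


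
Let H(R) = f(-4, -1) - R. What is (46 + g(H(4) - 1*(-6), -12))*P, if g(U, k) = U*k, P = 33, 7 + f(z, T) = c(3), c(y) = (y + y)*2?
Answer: -1254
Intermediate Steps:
c(y) = 4*y (c(y) = (2*y)*2 = 4*y)
f(z, T) = 5 (f(z, T) = -7 + 4*3 = -7 + 12 = 5)
H(R) = 5 - R
(46 + g(H(4) - 1*(-6), -12))*P = (46 + ((5 - 1*4) - 1*(-6))*(-12))*33 = (46 + ((5 - 4) + 6)*(-12))*33 = (46 + (1 + 6)*(-12))*33 = (46 + 7*(-12))*33 = (46 - 84)*33 = -38*33 = -1254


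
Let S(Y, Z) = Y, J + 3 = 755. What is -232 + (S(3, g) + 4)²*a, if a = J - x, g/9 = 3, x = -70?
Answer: 40046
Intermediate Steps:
g = 27 (g = 9*3 = 27)
J = 752 (J = -3 + 755 = 752)
a = 822 (a = 752 - 1*(-70) = 752 + 70 = 822)
-232 + (S(3, g) + 4)²*a = -232 + (3 + 4)²*822 = -232 + 7²*822 = -232 + 49*822 = -232 + 40278 = 40046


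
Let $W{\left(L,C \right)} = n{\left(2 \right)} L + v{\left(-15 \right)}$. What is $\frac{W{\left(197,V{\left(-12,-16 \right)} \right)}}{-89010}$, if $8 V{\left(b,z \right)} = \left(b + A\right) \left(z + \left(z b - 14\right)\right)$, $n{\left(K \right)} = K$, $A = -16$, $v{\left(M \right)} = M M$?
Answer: $- \frac{619}{89010} \approx -0.0069543$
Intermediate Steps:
$v{\left(M \right)} = M^{2}$
$V{\left(b,z \right)} = \frac{\left(-16 + b\right) \left(-14 + z + b z\right)}{8}$ ($V{\left(b,z \right)} = \frac{\left(b - 16\right) \left(z + \left(z b - 14\right)\right)}{8} = \frac{\left(-16 + b\right) \left(z + \left(b z - 14\right)\right)}{8} = \frac{\left(-16 + b\right) \left(z + \left(-14 + b z\right)\right)}{8} = \frac{\left(-16 + b\right) \left(-14 + z + b z\right)}{8}$)
$W{\left(L,C \right)} = 225 + 2 L$ ($W{\left(L,C \right)} = 2 L + \left(-15\right)^{2} = 2 L + 225 = 225 + 2 L$)
$\frac{W{\left(197,V{\left(-12,-16 \right)} \right)}}{-89010} = \frac{225 + 2 \cdot 197}{-89010} = \left(225 + 394\right) \left(- \frac{1}{89010}\right) = 619 \left(- \frac{1}{89010}\right) = - \frac{619}{89010}$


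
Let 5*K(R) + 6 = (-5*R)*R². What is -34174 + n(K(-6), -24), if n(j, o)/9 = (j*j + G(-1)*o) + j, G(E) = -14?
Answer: 9650864/25 ≈ 3.8603e+5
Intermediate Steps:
K(R) = -6/5 - R³ (K(R) = -6/5 + ((-5*R)*R²)/5 = -6/5 + (-5*R³)/5 = -6/5 - R³)
n(j, o) = -126*o + 9*j + 9*j² (n(j, o) = 9*((j*j - 14*o) + j) = 9*((j² - 14*o) + j) = 9*(j + j² - 14*o) = -126*o + 9*j + 9*j²)
-34174 + n(K(-6), -24) = -34174 + (-126*(-24) + 9*(-6/5 - 1*(-6)³) + 9*(-6/5 - 1*(-6)³)²) = -34174 + (3024 + 9*(-6/5 - 1*(-216)) + 9*(-6/5 - 1*(-216))²) = -34174 + (3024 + 9*(-6/5 + 216) + 9*(-6/5 + 216)²) = -34174 + (3024 + 9*(1074/5) + 9*(1074/5)²) = -34174 + (3024 + 9666/5 + 9*(1153476/25)) = -34174 + (3024 + 9666/5 + 10381284/25) = -34174 + 10505214/25 = 9650864/25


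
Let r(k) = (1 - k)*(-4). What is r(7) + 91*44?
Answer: 4028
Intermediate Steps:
r(k) = -4 + 4*k
r(7) + 91*44 = (-4 + 4*7) + 91*44 = (-4 + 28) + 4004 = 24 + 4004 = 4028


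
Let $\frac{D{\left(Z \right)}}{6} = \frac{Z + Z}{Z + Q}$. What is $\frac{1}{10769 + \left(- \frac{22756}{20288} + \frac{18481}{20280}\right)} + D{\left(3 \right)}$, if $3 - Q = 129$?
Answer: $- \frac{1660991980308}{5676857056979} \approx -0.29259$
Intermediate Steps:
$Q = -126$ ($Q = 3 - 129 = -126$)
$D{\left(Z \right)} = \frac{12 Z}{-126 + Z}$ ($D{\left(Z \right)} = 6 \frac{Z + Z}{Z - 126} = 6 \frac{2 Z}{-126 + Z} = \frac{12 Z}{-126 + Z}$)
$\frac{1}{10769 + \left(- \frac{22756}{20288} + \frac{18481}{20280}\right)} + D{\left(3 \right)} = \frac{1}{10769 + \left(- \frac{22756}{20288} + \frac{18481}{20280}\right)} + 12 \cdot 3 \frac{1}{-126 + 3} = \frac{1}{10769 + \left(\left(-22756\right) \frac{1}{20288} + 18481 \cdot \frac{1}{20280}\right)} + 12 \cdot 3 \frac{1}{-123} = \frac{1}{10769 + \left(- \frac{5689}{5072} + \frac{18481}{20280}\right)} + 12 \cdot 3 \left(- \frac{1}{123}\right) = \frac{1}{10769 - \frac{2704661}{12857520}} - \frac{12}{41} = \frac{1}{\frac{138459928219}{12857520}} - \frac{12}{41} = \frac{12857520}{138459928219} - \frac{12}{41} = - \frac{1660991980308}{5676857056979}$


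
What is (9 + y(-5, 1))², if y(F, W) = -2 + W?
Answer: 64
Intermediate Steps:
(9 + y(-5, 1))² = (9 + (-2 + 1))² = (9 - 1)² = 8² = 64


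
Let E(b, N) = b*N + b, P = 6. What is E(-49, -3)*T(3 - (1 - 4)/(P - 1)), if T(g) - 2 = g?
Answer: 2744/5 ≈ 548.80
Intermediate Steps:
T(g) = 2 + g
E(b, N) = b + N*b (E(b, N) = N*b + b = b + N*b)
E(-49, -3)*T(3 - (1 - 4)/(P - 1)) = (-49*(1 - 3))*(2 + (3 - (1 - 4)/(6 - 1))) = (-49*(-2))*(2 + (3 - (-3)/5)) = 98*(2 + (3 - (-3)/5)) = 98*(2 + (3 - 1*(-3/5))) = 98*(2 + (3 + 3/5)) = 98*(2 + 18/5) = 98*(28/5) = 2744/5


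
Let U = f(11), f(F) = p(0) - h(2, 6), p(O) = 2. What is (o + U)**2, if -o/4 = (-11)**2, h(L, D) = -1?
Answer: 231361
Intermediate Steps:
o = -484 (o = -4*(-11)**2 = -4*121 = -484)
f(F) = 3 (f(F) = 2 - 1*(-1) = 2 + 1 = 3)
U = 3
(o + U)**2 = (-484 + 3)**2 = (-481)**2 = 231361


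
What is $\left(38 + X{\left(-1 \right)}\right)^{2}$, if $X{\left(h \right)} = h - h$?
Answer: $1444$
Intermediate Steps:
$X{\left(h \right)} = 0$
$\left(38 + X{\left(-1 \right)}\right)^{2} = \left(38 + 0\right)^{2} = 38^{2} = 1444$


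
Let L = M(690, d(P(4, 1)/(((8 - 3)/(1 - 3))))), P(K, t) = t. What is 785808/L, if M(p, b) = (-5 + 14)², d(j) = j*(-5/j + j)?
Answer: 29104/3 ≈ 9701.3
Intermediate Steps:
d(j) = j*(j - 5/j)
M(p, b) = 81 (M(p, b) = 9² = 81)
L = 81
785808/L = 785808/81 = 785808*(1/81) = 29104/3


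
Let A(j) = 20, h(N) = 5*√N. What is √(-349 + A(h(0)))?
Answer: I*√329 ≈ 18.138*I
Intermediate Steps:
√(-349 + A(h(0))) = √(-349 + 20) = √(-329) = I*√329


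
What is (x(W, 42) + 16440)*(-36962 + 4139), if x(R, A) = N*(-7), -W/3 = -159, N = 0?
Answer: -539610120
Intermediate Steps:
W = 477 (W = -3*(-159) = 477)
x(R, A) = 0 (x(R, A) = 0*(-7) = 0)
(x(W, 42) + 16440)*(-36962 + 4139) = (0 + 16440)*(-36962 + 4139) = 16440*(-32823) = -539610120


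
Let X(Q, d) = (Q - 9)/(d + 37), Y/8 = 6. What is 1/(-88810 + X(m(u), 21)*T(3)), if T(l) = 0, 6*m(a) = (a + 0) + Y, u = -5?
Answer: -1/88810 ≈ -1.1260e-5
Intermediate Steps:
Y = 48 (Y = 8*6 = 48)
m(a) = 8 + a/6 (m(a) = ((a + 0) + 48)/6 = (a + 48)/6 = (48 + a)/6 = 8 + a/6)
X(Q, d) = (-9 + Q)/(37 + d)
1/(-88810 + X(m(u), 21)*T(3)) = 1/(-88810 + ((-9 + (8 + (⅙)*(-5)))/(37 + 21))*0) = 1/(-88810 + ((-9 + (8 - ⅚))/58)*0) = 1/(-88810 + ((-9 + 43/6)/58)*0) = 1/(-88810 + ((1/58)*(-11/6))*0) = 1/(-88810 - 11/348*0) = 1/(-88810 + 0) = 1/(-88810) = -1/88810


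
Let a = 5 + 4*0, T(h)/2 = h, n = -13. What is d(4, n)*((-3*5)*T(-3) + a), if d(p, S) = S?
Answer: -1235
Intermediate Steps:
T(h) = 2*h
a = 5 (a = 5 + 0 = 5)
d(4, n)*((-3*5)*T(-3) + a) = -13*((-3*5)*(2*(-3)) + 5) = -13*(-15*(-6) + 5) = -13*(90 + 5) = -13*95 = -1235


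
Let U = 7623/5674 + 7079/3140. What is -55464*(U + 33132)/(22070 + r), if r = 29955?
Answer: -4092936359188938/115862016125 ≈ -35326.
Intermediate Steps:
U = 32051233/8908180 (U = 7623*(1/5674) + 7079*(1/3140) = 7623/5674 + 7079/3140 = 32051233/8908180 ≈ 3.5980)
-55464*(U + 33132)/(22070 + r) = -55464*(32051233/8908180 + 33132)/(22070 + 29955) = -55464/(52025/(295177870993/8908180)) = -55464/(52025*(8908180/295177870993)) = -55464/463448064500/295177870993 = -55464*295177870993/463448064500 = -4092936359188938/115862016125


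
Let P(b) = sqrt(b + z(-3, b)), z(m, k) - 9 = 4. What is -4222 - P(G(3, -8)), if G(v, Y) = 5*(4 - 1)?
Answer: -4222 - 2*sqrt(7) ≈ -4227.3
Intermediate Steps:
z(m, k) = 13 (z(m, k) = 9 + 4 = 13)
G(v, Y) = 15 (G(v, Y) = 5*3 = 15)
P(b) = sqrt(13 + b) (P(b) = sqrt(b + 13) = sqrt(13 + b))
-4222 - P(G(3, -8)) = -4222 - sqrt(13 + 15) = -4222 - sqrt(28) = -4222 - 2*sqrt(7)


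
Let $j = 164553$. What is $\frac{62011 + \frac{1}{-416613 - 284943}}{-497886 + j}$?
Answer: $- \frac{1175788895}{6320318004} \approx -0.18603$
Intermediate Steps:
$\frac{62011 + \frac{1}{-416613 - 284943}}{-497886 + j} = \frac{62011 + \frac{1}{-416613 - 284943}}{-497886 + 164553} = \frac{62011 + \frac{1}{-701556}}{-333333} = \left(62011 - \frac{1}{701556}\right) \left(- \frac{1}{333333}\right) = \frac{43504189115}{701556} \left(- \frac{1}{333333}\right) = - \frac{1175788895}{6320318004}$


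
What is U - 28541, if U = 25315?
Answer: -3226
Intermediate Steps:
U - 28541 = 25315 - 28541 = -3226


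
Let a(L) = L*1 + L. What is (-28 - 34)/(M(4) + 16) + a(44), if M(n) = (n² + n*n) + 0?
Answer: 2081/24 ≈ 86.708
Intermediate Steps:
M(n) = 2*n² (M(n) = (n² + n²) + 0 = 2*n² + 0 = 2*n²)
a(L) = 2*L (a(L) = L + L = 2*L)
(-28 - 34)/(M(4) + 16) + a(44) = (-28 - 34)/(2*4² + 16) + 2*44 = -62/(2*16 + 16) + 88 = -62/(32 + 16) + 88 = -62/48 + 88 = -62*1/48 + 88 = -31/24 + 88 = 2081/24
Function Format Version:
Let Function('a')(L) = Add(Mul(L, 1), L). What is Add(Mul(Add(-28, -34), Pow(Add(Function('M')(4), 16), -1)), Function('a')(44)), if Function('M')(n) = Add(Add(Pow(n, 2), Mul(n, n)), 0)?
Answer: Rational(2081, 24) ≈ 86.708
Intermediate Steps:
Function('M')(n) = Mul(2, Pow(n, 2)) (Function('M')(n) = Add(Add(Pow(n, 2), Pow(n, 2)), 0) = Add(Mul(2, Pow(n, 2)), 0) = Mul(2, Pow(n, 2)))
Function('a')(L) = Mul(2, L) (Function('a')(L) = Add(L, L) = Mul(2, L))
Add(Mul(Add(-28, -34), Pow(Add(Function('M')(4), 16), -1)), Function('a')(44)) = Add(Mul(Add(-28, -34), Pow(Add(Mul(2, Pow(4, 2)), 16), -1)), Mul(2, 44)) = Add(Mul(-62, Pow(Add(Mul(2, 16), 16), -1)), 88) = Add(Mul(-62, Pow(Add(32, 16), -1)), 88) = Add(Mul(-62, Pow(48, -1)), 88) = Add(Mul(-62, Rational(1, 48)), 88) = Add(Rational(-31, 24), 88) = Rational(2081, 24)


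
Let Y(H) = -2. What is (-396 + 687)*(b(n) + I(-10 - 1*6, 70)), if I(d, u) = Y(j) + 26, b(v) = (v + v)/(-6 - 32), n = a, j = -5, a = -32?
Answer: 142008/19 ≈ 7474.1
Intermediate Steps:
n = -32
b(v) = -v/19 (b(v) = (2*v)/(-38) = (2*v)*(-1/38) = -v/19)
I(d, u) = 24 (I(d, u) = -2 + 26 = 24)
(-396 + 687)*(b(n) + I(-10 - 1*6, 70)) = (-396 + 687)*(-1/19*(-32) + 24) = 291*(32/19 + 24) = 291*(488/19) = 142008/19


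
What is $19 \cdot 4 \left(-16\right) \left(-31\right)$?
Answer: $37696$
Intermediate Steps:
$19 \cdot 4 \left(-16\right) \left(-31\right) = 76 \left(-16\right) \left(-31\right) = \left(-1216\right) \left(-31\right) = 37696$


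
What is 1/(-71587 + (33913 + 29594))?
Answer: -1/8080 ≈ -0.00012376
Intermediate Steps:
1/(-71587 + (33913 + 29594)) = 1/(-71587 + 63507) = 1/(-8080) = -1/8080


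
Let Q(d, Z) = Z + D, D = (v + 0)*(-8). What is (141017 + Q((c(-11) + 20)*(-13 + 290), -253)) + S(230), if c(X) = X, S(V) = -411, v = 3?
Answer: 140329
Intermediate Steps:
D = -24 (D = (3 + 0)*(-8) = 3*(-8) = -24)
Q(d, Z) = -24 + Z (Q(d, Z) = Z - 24 = -24 + Z)
(141017 + Q((c(-11) + 20)*(-13 + 290), -253)) + S(230) = (141017 + (-24 - 253)) - 411 = (141017 - 277) - 411 = 140740 - 411 = 140329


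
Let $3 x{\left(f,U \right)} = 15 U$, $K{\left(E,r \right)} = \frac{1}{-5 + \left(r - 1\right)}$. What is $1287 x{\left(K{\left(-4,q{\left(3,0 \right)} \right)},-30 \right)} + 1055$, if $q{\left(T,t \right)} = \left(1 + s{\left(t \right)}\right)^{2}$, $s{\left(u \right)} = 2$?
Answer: $-191995$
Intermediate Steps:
$q{\left(T,t \right)} = 9$ ($q{\left(T,t \right)} = \left(1 + 2\right)^{2} = 3^{2} = 9$)
$K{\left(E,r \right)} = \frac{1}{-6 + r}$ ($K{\left(E,r \right)} = \frac{1}{-5 + \left(-1 + r\right)} = \frac{1}{-6 + r}$)
$x{\left(f,U \right)} = 5 U$ ($x{\left(f,U \right)} = \frac{15 U}{3} = 5 U$)
$1287 x{\left(K{\left(-4,q{\left(3,0 \right)} \right)},-30 \right)} + 1055 = 1287 \cdot 5 \left(-30\right) + 1055 = 1287 \left(-150\right) + 1055 = -193050 + 1055 = -191995$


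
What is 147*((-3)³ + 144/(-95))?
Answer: -398223/95 ≈ -4191.8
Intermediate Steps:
147*((-3)³ + 144/(-95)) = 147*(-27 + 144*(-1/95)) = 147*(-27 - 144/95) = 147*(-2709/95) = -398223/95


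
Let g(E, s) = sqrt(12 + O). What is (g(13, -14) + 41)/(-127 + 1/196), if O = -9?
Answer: -8036/24891 - 196*sqrt(3)/24891 ≈ -0.33649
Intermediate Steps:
g(E, s) = sqrt(3) (g(E, s) = sqrt(12 - 9) = sqrt(3))
(g(13, -14) + 41)/(-127 + 1/196) = (sqrt(3) + 41)/(-127 + 1/196) = (41 + sqrt(3))/(-127 + 1/196) = (41 + sqrt(3))/(-24891/196) = (41 + sqrt(3))*(-196/24891) = -8036/24891 - 196*sqrt(3)/24891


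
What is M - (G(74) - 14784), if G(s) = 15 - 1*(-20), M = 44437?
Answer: 59186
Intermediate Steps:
G(s) = 35 (G(s) = 15 + 20 = 35)
M - (G(74) - 14784) = 44437 - (35 - 14784) = 44437 - 1*(-14749) = 44437 + 14749 = 59186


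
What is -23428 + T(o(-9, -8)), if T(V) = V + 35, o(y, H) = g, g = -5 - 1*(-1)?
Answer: -23397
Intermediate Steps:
g = -4 (g = -5 + 1 = -4)
o(y, H) = -4
T(V) = 35 + V
-23428 + T(o(-9, -8)) = -23428 + (35 - 4) = -23428 + 31 = -23397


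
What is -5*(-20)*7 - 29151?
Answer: -28451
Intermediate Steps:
-5*(-20)*7 - 29151 = 100*7 - 29151 = 700 - 29151 = -28451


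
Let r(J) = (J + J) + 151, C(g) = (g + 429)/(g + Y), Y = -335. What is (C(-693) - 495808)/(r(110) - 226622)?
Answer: 127422590/58146507 ≈ 2.1914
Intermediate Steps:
C(g) = (429 + g)/(-335 + g) (C(g) = (g + 429)/(g - 335) = (429 + g)/(-335 + g))
r(J) = 151 + 2*J (r(J) = 2*J + 151 = 151 + 2*J)
(C(-693) - 495808)/(r(110) - 226622) = ((429 - 693)/(-335 - 693) - 495808)/((151 + 2*110) - 226622) = (-264/(-1028) - 495808)/((151 + 220) - 226622) = (-1/1028*(-264) - 495808)/(371 - 226622) = (66/257 - 495808)/(-226251) = -127422590/257*(-1/226251) = 127422590/58146507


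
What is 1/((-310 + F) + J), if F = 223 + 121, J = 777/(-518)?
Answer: 2/65 ≈ 0.030769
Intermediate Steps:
J = -3/2 (J = 777*(-1/518) = -3/2 ≈ -1.5000)
F = 344
1/((-310 + F) + J) = 1/((-310 + 344) - 3/2) = 1/(34 - 3/2) = 1/(65/2) = 2/65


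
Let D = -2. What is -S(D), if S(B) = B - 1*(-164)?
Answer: -162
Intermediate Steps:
S(B) = 164 + B (S(B) = B + 164 = 164 + B)
-S(D) = -(164 - 2) = -1*162 = -162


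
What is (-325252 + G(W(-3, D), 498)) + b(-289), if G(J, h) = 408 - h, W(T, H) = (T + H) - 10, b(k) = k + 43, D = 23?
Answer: -325588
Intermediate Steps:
b(k) = 43 + k
W(T, H) = -10 + H + T (W(T, H) = (H + T) - 10 = -10 + H + T)
(-325252 + G(W(-3, D), 498)) + b(-289) = (-325252 + (408 - 1*498)) + (43 - 289) = (-325252 + (408 - 498)) - 246 = (-325252 - 90) - 246 = -325342 - 246 = -325588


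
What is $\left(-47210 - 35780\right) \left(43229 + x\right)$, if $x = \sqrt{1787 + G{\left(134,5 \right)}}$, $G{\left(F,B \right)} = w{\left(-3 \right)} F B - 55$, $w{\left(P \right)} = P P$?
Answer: $-3587574710 - 82990 \sqrt{7762} \approx -3.5949 \cdot 10^{9}$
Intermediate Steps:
$w{\left(P \right)} = P^{2}$
$G{\left(F,B \right)} = -55 + 9 B F$ ($G{\left(F,B \right)} = \left(-3\right)^{2} F B - 55 = 9 F B - 55 = 9 B F - 55 = -55 + 9 B F$)
$x = \sqrt{7762}$ ($x = \sqrt{1787 - \left(55 - 6030\right)} = \sqrt{1787 + \left(-55 + 6030\right)} = \sqrt{1787 + 5975} = \sqrt{7762} \approx 88.102$)
$\left(-47210 - 35780\right) \left(43229 + x\right) = \left(-47210 - 35780\right) \left(43229 + \sqrt{7762}\right) = - 82990 \left(43229 + \sqrt{7762}\right) = -3587574710 - 82990 \sqrt{7762}$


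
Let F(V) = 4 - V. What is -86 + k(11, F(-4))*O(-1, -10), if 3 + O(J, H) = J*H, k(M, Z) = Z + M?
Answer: 47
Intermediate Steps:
k(M, Z) = M + Z
O(J, H) = -3 + H*J (O(J, H) = -3 + J*H = -3 + H*J)
-86 + k(11, F(-4))*O(-1, -10) = -86 + (11 + (4 - 1*(-4)))*(-3 - 10*(-1)) = -86 + (11 + (4 + 4))*(-3 + 10) = -86 + (11 + 8)*7 = -86 + 19*7 = -86 + 133 = 47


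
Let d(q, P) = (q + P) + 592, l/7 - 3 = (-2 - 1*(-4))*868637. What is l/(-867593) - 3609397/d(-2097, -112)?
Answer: 282893030278/127536171 ≈ 2218.1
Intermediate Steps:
l = 12160939 (l = 21 + 7*((-2 - 1*(-4))*868637) = 21 + 7*((-2 + 4)*868637) = 21 + 7*(2*868637) = 21 + 7*1737274 = 21 + 12160918 = 12160939)
d(q, P) = 592 + P + q (d(q, P) = (P + q) + 592 = 592 + P + q)
l/(-867593) - 3609397/d(-2097, -112) = 12160939/(-867593) - 3609397/(592 - 112 - 2097) = 12160939*(-1/867593) - 3609397/(-1617) = -12160939/867593 - 3609397*(-1/1617) = -12160939/867593 + 328127/147 = 282893030278/127536171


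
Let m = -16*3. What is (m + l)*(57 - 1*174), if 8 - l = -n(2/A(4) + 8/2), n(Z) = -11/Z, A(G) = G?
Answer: 4966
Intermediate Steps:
m = -48
l = 50/9 (l = 8 - (-1)*(-11/(2/4 + 8/2)) = 8 - (-1)*(-11/(2*(¼) + 8*(½))) = 8 - (-1)*(-11/(½ + 4)) = 8 - (-1)*(-11/9/2) = 8 - (-1)*(-11*2/9) = 8 - (-1)*(-22)/9 = 8 - 1*22/9 = 8 - 22/9 = 50/9 ≈ 5.5556)
(m + l)*(57 - 1*174) = (-48 + 50/9)*(57 - 1*174) = -382*(57 - 174)/9 = -382/9*(-117) = 4966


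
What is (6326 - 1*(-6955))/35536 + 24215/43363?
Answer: 1436408243/1540947568 ≈ 0.93216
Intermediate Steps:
(6326 - 1*(-6955))/35536 + 24215/43363 = (6326 + 6955)*(1/35536) + 24215*(1/43363) = 13281*(1/35536) + 24215/43363 = 13281/35536 + 24215/43363 = 1436408243/1540947568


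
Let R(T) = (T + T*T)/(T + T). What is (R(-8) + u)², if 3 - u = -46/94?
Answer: 1/8836 ≈ 0.00011317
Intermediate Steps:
R(T) = (T + T²)/(2*T) (R(T) = (T + T²)/((2*T)) = (T + T²)*(1/(2*T)) = (T + T²)/(2*T))
u = 164/47 (u = 3 - (-46)/94 = 3 - 1*(-23/47) = 3 + 23/47 = 164/47 ≈ 3.4894)
(R(-8) + u)² = ((½ + (½)*(-8)) + 164/47)² = ((½ - 4) + 164/47)² = (-7/2 + 164/47)² = (-1/94)² = 1/8836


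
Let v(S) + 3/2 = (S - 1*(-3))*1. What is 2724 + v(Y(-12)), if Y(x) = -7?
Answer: 5437/2 ≈ 2718.5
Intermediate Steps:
v(S) = 3/2 + S (v(S) = -3/2 + (S - 1*(-3))*1 = -3/2 + (S + 3)*1 = -3/2 + (3 + S)*1 = -3/2 + (3 + S) = 3/2 + S)
2724 + v(Y(-12)) = 2724 + (3/2 - 7) = 2724 - 11/2 = 5437/2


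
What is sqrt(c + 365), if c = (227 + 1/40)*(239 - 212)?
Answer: 11*sqrt(21470)/20 ≈ 80.590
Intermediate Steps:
c = 245187/40 (c = (227 + 1/40)*27 = (9081/40)*27 = 245187/40 ≈ 6129.7)
sqrt(c + 365) = sqrt(245187/40 + 365) = sqrt(259787/40) = 11*sqrt(21470)/20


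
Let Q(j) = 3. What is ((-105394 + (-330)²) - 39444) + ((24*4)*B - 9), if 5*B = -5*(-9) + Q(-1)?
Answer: -175127/5 ≈ -35025.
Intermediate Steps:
B = 48/5 (B = (-5*(-9) + 3)/5 = (45 + 3)/5 = (⅕)*48 = 48/5 ≈ 9.6000)
((-105394 + (-330)²) - 39444) + ((24*4)*B - 9) = ((-105394 + (-330)²) - 39444) + ((24*4)*(48/5) - 9) = ((-105394 + 108900) - 39444) + (96*(48/5) - 9) = (3506 - 39444) + (4608/5 - 9) = -35938 + 4563/5 = -175127/5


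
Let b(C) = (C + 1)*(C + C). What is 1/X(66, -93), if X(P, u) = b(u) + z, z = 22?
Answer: 1/17134 ≈ 5.8363e-5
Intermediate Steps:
b(C) = 2*C*(1 + C) (b(C) = (1 + C)*(2*C) = 2*C*(1 + C))
X(P, u) = 22 + 2*u*(1 + u) (X(P, u) = 2*u*(1 + u) + 22 = 22 + 2*u*(1 + u))
1/X(66, -93) = 1/(22 + 2*(-93)*(1 - 93)) = 1/(22 + 2*(-93)*(-92)) = 1/(22 + 17112) = 1/17134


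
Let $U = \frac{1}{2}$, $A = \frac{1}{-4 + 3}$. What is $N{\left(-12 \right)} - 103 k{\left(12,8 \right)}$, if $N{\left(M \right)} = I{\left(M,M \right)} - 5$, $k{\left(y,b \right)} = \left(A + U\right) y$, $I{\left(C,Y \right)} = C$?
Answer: $601$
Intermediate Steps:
$A = -1$ ($A = \frac{1}{-1} = -1$)
$U = \frac{1}{2} \approx 0.5$
$k{\left(y,b \right)} = - \frac{y}{2}$ ($k{\left(y,b \right)} = \left(-1 + \frac{1}{2}\right) y = - \frac{y}{2}$)
$N{\left(M \right)} = -5 + M$ ($N{\left(M \right)} = M - 5 = -5 + M$)
$N{\left(-12 \right)} - 103 k{\left(12,8 \right)} = \left(-5 - 12\right) - 103 \left(\left(- \frac{1}{2}\right) 12\right) = -17 - -618 = -17 + 618 = 601$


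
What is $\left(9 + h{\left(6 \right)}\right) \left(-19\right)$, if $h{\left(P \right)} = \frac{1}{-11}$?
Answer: $- \frac{1862}{11} \approx -169.27$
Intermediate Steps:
$h{\left(P \right)} = - \frac{1}{11}$
$\left(9 + h{\left(6 \right)}\right) \left(-19\right) = \left(9 - \frac{1}{11}\right) \left(-19\right) = \frac{98}{11} \left(-19\right) = - \frac{1862}{11}$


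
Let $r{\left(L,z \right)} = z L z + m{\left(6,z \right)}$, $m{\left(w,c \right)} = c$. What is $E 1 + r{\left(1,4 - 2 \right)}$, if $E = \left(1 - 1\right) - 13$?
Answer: $-7$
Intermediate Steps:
$r{\left(L,z \right)} = z + L z^{2}$ ($r{\left(L,z \right)} = z L z + z = L z z + z = L z^{2} + z = z + L z^{2}$)
$E = -13$ ($E = 0 - 13 = -13$)
$E 1 + r{\left(1,4 - 2 \right)} = \left(-13\right) 1 + \left(4 - 2\right) \left(1 + 1 \left(4 - 2\right)\right) = -13 + \left(4 - 2\right) \left(1 + 1 \left(4 - 2\right)\right) = -13 + 2 \left(1 + 1 \cdot 2\right) = -13 + 2 \left(1 + 2\right) = -13 + 2 \cdot 3 = -13 + 6 = -7$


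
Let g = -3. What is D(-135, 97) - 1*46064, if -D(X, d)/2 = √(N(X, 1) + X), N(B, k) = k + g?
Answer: -46064 - 2*I*√137 ≈ -46064.0 - 23.409*I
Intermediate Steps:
N(B, k) = -3 + k (N(B, k) = k - 3 = -3 + k)
D(X, d) = -2*√(-2 + X) (D(X, d) = -2*√((-3 + 1) + X) = -2*√(-2 + X))
D(-135, 97) - 1*46064 = -2*√(-2 - 135) - 1*46064 = -2*I*√137 - 46064 = -46064 - 2*I*√137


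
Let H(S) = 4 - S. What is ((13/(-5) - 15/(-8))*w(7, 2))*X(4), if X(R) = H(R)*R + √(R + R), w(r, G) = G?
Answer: -29*√2/10 ≈ -4.1012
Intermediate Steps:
X(R) = R*(4 - R) + √2*√R (X(R) = (4 - R)*R + √(R + R) = R*(4 - R) + √(2*R) = R*(4 - R) + √2*√R)
((13/(-5) - 15/(-8))*w(7, 2))*X(4) = ((13/(-5) - 15/(-8))*2)*(√2*√4 - 1*4*(-4 + 4)) = ((13*(-⅕) - 15*(-⅛))*2)*(√2*2 - 1*4*0) = ((-13/5 + 15/8)*2)*(2*√2 + 0) = (-29/40*2)*(2*√2) = -29*√2/10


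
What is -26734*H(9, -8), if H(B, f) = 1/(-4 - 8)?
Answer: 13367/6 ≈ 2227.8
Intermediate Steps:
H(B, f) = -1/12 (H(B, f) = 1/(-12) = -1/12)
-26734*H(9, -8) = -26734*(-1/12) = 13367/6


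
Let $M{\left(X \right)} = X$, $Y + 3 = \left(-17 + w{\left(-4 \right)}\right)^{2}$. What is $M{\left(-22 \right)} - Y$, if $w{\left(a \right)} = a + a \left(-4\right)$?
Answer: $-44$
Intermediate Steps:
$w{\left(a \right)} = - 3 a$ ($w{\left(a \right)} = a - 4 a = - 3 a$)
$Y = 22$ ($Y = -3 + \left(-17 - -12\right)^{2} = -3 + \left(-17 + 12\right)^{2} = -3 + \left(-5\right)^{2} = -3 + 25 = 22$)
$M{\left(-22 \right)} - Y = -22 - 22 = -44$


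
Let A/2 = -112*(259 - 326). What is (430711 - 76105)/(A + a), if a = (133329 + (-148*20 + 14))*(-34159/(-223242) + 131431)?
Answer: 26387650884/1275188295173833 ≈ 2.0693e-5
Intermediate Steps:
A = 15008 (A = 2*(-112*(259 - 326)) = 2*(-112*(-67)) = 2*7504 = 15008)
a = 1275187178368521/74414 (a = (133329 + (-2960 + 14))*(-34159*(-1/223242) + 131431) = (133329 - 2946)*(34159/223242 + 131431) = 130383*(29340953461/223242) = 1275187178368521/74414 ≈ 1.7136e+10)
(430711 - 76105)/(A + a) = (430711 - 76105)/(15008 + 1275187178368521/74414) = 354606/(1275188295173833/74414) = 354606*(74414/1275188295173833) = 26387650884/1275188295173833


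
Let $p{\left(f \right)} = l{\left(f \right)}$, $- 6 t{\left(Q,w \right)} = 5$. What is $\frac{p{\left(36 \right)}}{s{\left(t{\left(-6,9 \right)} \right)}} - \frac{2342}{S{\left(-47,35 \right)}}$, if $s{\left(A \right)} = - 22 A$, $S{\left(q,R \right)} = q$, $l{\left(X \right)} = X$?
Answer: $\frac{133886}{2585} \approx 51.793$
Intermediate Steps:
$t{\left(Q,w \right)} = - \frac{5}{6}$ ($t{\left(Q,w \right)} = \left(- \frac{1}{6}\right) 5 = - \frac{5}{6}$)
$p{\left(f \right)} = f$
$\frac{p{\left(36 \right)}}{s{\left(t{\left(-6,9 \right)} \right)}} - \frac{2342}{S{\left(-47,35 \right)}} = \frac{36}{\left(-22\right) \left(- \frac{5}{6}\right)} - \frac{2342}{-47} = \frac{36}{\frac{55}{3}} - - \frac{2342}{47} = 36 \cdot \frac{3}{55} + \frac{2342}{47} = \frac{108}{55} + \frac{2342}{47} = \frac{133886}{2585}$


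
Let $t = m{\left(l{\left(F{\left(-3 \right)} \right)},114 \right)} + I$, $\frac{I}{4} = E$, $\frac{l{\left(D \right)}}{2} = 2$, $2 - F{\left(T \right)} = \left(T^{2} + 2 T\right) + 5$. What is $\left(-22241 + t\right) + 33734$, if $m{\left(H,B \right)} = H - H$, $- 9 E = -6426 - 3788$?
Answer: $\frac{144293}{9} \approx 16033.0$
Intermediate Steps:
$F{\left(T \right)} = -3 - T^{2} - 2 T$ ($F{\left(T \right)} = 2 - \left(\left(T^{2} + 2 T\right) + 5\right) = 2 - \left(5 + T^{2} + 2 T\right) = -3 - T^{2} - 2 T$)
$l{\left(D \right)} = 4$ ($l{\left(D \right)} = 2 \cdot 2 = 4$)
$E = \frac{10214}{9}$ ($E = - \frac{-6426 - 3788}{9} = \left(- \frac{1}{9}\right) \left(-10214\right) = \frac{10214}{9} \approx 1134.9$)
$m{\left(H,B \right)} = 0$
$I = \frac{40856}{9}$ ($I = 4 \cdot \frac{10214}{9} = \frac{40856}{9} \approx 4539.6$)
$t = \frac{40856}{9}$ ($t = 0 + \frac{40856}{9} = \frac{40856}{9} \approx 4539.6$)
$\left(-22241 + t\right) + 33734 = \left(-22241 + \frac{40856}{9}\right) + 33734 = - \frac{159313}{9} + 33734 = \frac{144293}{9}$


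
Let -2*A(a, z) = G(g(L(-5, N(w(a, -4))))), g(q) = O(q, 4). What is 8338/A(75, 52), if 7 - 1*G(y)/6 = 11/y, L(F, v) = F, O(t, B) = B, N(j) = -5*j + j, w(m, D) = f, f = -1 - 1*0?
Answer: -33352/51 ≈ -653.96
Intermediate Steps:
f = -1 (f = -1 + 0 = -1)
w(m, D) = -1
N(j) = -4*j
g(q) = 4
G(y) = 42 - 66/y
A(a, z) = -51/4 (A(a, z) = -(42 - 66/4)/2 = -(42 - 66*1/4)/2 = -(42 - 33/2)/2 = -1/2*51/2 = -51/4)
8338/A(75, 52) = 8338/(-51/4) = 8338*(-4/51) = -33352/51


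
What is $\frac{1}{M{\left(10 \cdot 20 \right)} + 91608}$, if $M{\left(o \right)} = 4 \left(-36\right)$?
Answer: $\frac{1}{91464} \approx 1.0933 \cdot 10^{-5}$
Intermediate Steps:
$M{\left(o \right)} = -144$
$\frac{1}{M{\left(10 \cdot 20 \right)} + 91608} = \frac{1}{-144 + 91608} = \frac{1}{91464}$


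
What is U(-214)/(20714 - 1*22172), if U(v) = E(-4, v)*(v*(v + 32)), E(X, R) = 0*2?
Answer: 0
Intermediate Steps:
E(X, R) = 0
U(v) = 0 (U(v) = 0*(v*(v + 32)) = 0*(v*(32 + v)) = 0)
U(-214)/(20714 - 1*22172) = 0/(20714 - 1*22172) = 0/(20714 - 22172) = 0/(-1458) = 0*(-1/1458) = 0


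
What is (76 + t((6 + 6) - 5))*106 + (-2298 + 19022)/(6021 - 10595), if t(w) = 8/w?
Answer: 130849346/16009 ≈ 8173.5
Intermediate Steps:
(76 + t((6 + 6) - 5))*106 + (-2298 + 19022)/(6021 - 10595) = (76 + 8/((6 + 6) - 5))*106 + (-2298 + 19022)/(6021 - 10595) = (76 + 8/(12 - 5))*106 + 16724/(-4574) = (76 + 8/7)*106 + 16724*(-1/4574) = (76 + 8*(⅐))*106 - 8362/2287 = (76 + 8/7)*106 - 8362/2287 = (540/7)*106 - 8362/2287 = 57240/7 - 8362/2287 = 130849346/16009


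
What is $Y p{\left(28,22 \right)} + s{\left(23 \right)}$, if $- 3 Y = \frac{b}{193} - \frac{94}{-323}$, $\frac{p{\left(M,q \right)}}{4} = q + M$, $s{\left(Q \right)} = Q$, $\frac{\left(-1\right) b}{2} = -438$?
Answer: $- \frac{55916609}{187017} \approx -298.99$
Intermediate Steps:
$b = 876$ ($b = \left(-2\right) \left(-438\right) = 876$)
$p{\left(M,q \right)} = 4 M + 4 q$ ($p{\left(M,q \right)} = 4 \left(q + M\right) = 4 \left(M + q\right) = 4 M + 4 q$)
$Y = - \frac{301090}{187017}$ ($Y = - \frac{\frac{876}{193} - \frac{94}{-323}}{3} = - \frac{876 \cdot \frac{1}{193} - - \frac{94}{323}}{3} = - \frac{\frac{876}{193} + \frac{94}{323}}{3} = \left(- \frac{1}{3}\right) \frac{301090}{62339} = - \frac{301090}{187017} \approx -1.61$)
$Y p{\left(28,22 \right)} + s{\left(23 \right)} = - \frac{301090 \left(4 \cdot 28 + 4 \cdot 22\right)}{187017} + 23 = - \frac{301090 \left(112 + 88\right)}{187017} + 23 = \left(- \frac{301090}{187017}\right) 200 + 23 = - \frac{60218000}{187017} + 23 = - \frac{55916609}{187017}$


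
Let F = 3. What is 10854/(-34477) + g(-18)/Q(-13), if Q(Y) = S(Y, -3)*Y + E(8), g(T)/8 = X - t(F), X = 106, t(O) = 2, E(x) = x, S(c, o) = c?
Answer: 26763706/6102429 ≈ 4.3857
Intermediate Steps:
g(T) = 832 (g(T) = 8*(106 - 1*2) = 8*(106 - 2) = 8*104 = 832)
Q(Y) = 8 + Y**2 (Q(Y) = Y*Y + 8 = Y**2 + 8 = 8 + Y**2)
10854/(-34477) + g(-18)/Q(-13) = 10854/(-34477) + 832/(8 + (-13)**2) = 10854*(-1/34477) + 832/(8 + 169) = -10854/34477 + 832/177 = 26763706/6102429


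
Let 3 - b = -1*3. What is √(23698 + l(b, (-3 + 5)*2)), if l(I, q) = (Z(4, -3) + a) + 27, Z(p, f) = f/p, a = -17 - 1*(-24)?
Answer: 5*√3797/2 ≈ 154.05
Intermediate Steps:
a = 7 (a = -17 + 24 = 7)
b = 6 (b = 3 - (-1)*3 = 3 - 1*(-3) = 3 + 3 = 6)
l(I, q) = 133/4 (l(I, q) = (-3/4 + 7) + 27 = (-3*¼ + 7) + 27 = (-¾ + 7) + 27 = 25/4 + 27 = 133/4)
√(23698 + l(b, (-3 + 5)*2)) = √(23698 + 133/4) = √(94925/4) = 5*√3797/2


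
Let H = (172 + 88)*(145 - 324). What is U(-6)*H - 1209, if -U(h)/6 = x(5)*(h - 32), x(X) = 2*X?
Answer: -106112409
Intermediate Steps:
U(h) = 1920 - 60*h (U(h) = -6*2*5*(h - 32) = -60*(-32 + h) = -6*(-320 + 10*h) = 1920 - 60*h)
H = -46540 (H = 260*(-179) = -46540)
U(-6)*H - 1209 = (1920 - 60*(-6))*(-46540) - 1209 = (1920 + 360)*(-46540) - 1209 = 2280*(-46540) - 1209 = -106111200 - 1209 = -106112409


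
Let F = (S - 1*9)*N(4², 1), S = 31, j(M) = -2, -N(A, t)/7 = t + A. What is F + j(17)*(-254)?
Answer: -2110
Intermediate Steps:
N(A, t) = -7*A - 7*t (N(A, t) = -7*(t + A) = -7*(A + t) = -7*A - 7*t)
F = -2618 (F = (31 - 1*9)*(-7*4² - 7*1) = (31 - 9)*(-7*16 - 7) = 22*(-112 - 7) = 22*(-119) = -2618)
F + j(17)*(-254) = -2618 - 2*(-254) = -2618 + 508 = -2110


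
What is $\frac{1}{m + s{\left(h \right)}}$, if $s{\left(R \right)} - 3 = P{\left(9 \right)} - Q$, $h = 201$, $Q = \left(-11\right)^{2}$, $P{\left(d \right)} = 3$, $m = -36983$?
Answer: $- \frac{1}{37098} \approx -2.6956 \cdot 10^{-5}$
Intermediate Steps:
$Q = 121$
$s{\left(R \right)} = -115$ ($s{\left(R \right)} = 3 + \left(3 - 121\right) = 3 - 118 = -115$)
$\frac{1}{m + s{\left(h \right)}} = \frac{1}{-36983 - 115} = \frac{1}{-37098} = - \frac{1}{37098}$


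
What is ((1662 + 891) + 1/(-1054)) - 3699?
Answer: -1207885/1054 ≈ -1146.0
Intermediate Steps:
((1662 + 891) + 1/(-1054)) - 3699 = (2553 - 1/1054) - 3699 = 2690861/1054 - 3699 = -1207885/1054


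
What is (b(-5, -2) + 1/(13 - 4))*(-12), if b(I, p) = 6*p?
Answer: 428/3 ≈ 142.67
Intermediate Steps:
(b(-5, -2) + 1/(13 - 4))*(-12) = (6*(-2) + 1/(13 - 4))*(-12) = (-12 + 1/9)*(-12) = (-12 + ⅑)*(-12) = -107/9*(-12) = 428/3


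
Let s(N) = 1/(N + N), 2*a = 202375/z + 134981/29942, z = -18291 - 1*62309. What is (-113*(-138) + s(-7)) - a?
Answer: 957875184261/61430096 ≈ 15593.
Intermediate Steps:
z = -80600 (z = -18291 - 62309 = -80600)
a = 8763557/8775728 (a = (202375/(-80600) + 134981/29942)/2 = (202375*(-1/80600) + 134981*(1/29942))/2 = (-8095/3224 + 12271/2722)/2 = (1/2)*(8763557/4387864) = 8763557/8775728 ≈ 0.99861)
s(N) = 1/(2*N)
(-113*(-138) + s(-7)) - a = (-113*(-138) + (1/2)/(-7)) - 1*8763557/8775728 = (15594 + (1/2)*(-1/7)) - 8763557/8775728 = (15594 - 1/14) - 8763557/8775728 = 218315/14 - 8763557/8775728 = 957875184261/61430096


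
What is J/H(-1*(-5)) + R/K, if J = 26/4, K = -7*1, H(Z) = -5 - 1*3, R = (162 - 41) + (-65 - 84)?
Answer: 51/16 ≈ 3.1875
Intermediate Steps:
R = -28 (R = 121 - 149 = -28)
H(Z) = -8 (H(Z) = -5 - 3 = -8)
K = -7
J = 13/2 (J = 26*(¼) = 13/2 ≈ 6.5000)
J/H(-1*(-5)) + R/K = (13/2)/(-8) - 28/(-7) = (13/2)*(-⅛) - 28*(-⅐) = -13/16 + 4 = 51/16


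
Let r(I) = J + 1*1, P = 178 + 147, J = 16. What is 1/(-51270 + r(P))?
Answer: -1/51253 ≈ -1.9511e-5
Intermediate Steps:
P = 325
r(I) = 17 (r(I) = 16 + 1*1 = 16 + 1 = 17)
1/(-51270 + r(P)) = 1/(-51270 + 17) = 1/(-51253) = -1/51253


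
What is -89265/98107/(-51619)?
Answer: 89265/5064185233 ≈ 1.7627e-5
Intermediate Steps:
-89265/98107/(-51619) = -89265*1/98107*(-1/51619) = -89265/98107*(-1/51619) = 89265/5064185233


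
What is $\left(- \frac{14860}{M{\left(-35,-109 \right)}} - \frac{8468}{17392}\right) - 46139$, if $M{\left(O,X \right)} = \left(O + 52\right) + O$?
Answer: $- \frac{1773224761}{39132} \approx -45314.0$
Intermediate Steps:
$M{\left(O,X \right)} = 52 + 2 O$ ($M{\left(O,X \right)} = \left(52 + O\right) + O = 52 + 2 O$)
$\left(- \frac{14860}{M{\left(-35,-109 \right)}} - \frac{8468}{17392}\right) - 46139 = \left(- \frac{14860}{52 + 2 \left(-35\right)} - \frac{8468}{17392}\right) - 46139 = \left(- \frac{14860}{52 - 70} - \frac{2117}{4348}\right) - 46139 = \left(- \frac{14860}{-18} - \frac{2117}{4348}\right) - 46139 = \left(\left(-14860\right) \left(- \frac{1}{18}\right) - \frac{2117}{4348}\right) - 46139 = \left(\frac{7430}{9} - \frac{2117}{4348}\right) - 46139 = \frac{32286587}{39132} - 46139 = - \frac{1773224761}{39132}$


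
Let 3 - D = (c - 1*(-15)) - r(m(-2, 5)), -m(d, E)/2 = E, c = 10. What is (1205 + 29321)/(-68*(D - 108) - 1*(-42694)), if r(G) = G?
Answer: 15263/26107 ≈ 0.58463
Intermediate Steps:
m(d, E) = -2*E
D = -32 (D = 3 - ((10 - 1*(-15)) - (-2)*5) = 3 - ((10 + 15) - 1*(-10)) = 3 - (25 + 10) = 3 - 1*35 = 3 - 35 = -32)
(1205 + 29321)/(-68*(D - 108) - 1*(-42694)) = (1205 + 29321)/(-68*(-32 - 108) - 1*(-42694)) = 30526/(-68*(-140) + 42694) = 30526/(9520 + 42694) = 30526/52214 = 30526*(1/52214) = 15263/26107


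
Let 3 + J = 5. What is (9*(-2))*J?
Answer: -36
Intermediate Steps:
J = 2 (J = -3 + 5 = 2)
(9*(-2))*J = (9*(-2))*2 = -18*2 = -36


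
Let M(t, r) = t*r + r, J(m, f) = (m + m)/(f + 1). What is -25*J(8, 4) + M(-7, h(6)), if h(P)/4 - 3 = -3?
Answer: -80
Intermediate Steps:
h(P) = 0 (h(P) = 12 + 4*(-3) = 12 - 12 = 0)
J(m, f) = 2*m/(1 + f) (J(m, f) = (2*m)/(1 + f) = 2*m/(1 + f))
M(t, r) = r + r*t (M(t, r) = r*t + r = r + r*t)
-25*J(8, 4) + M(-7, h(6)) = -50*8/(1 + 4) + 0*(1 - 7) = -50*8/5 + 0*(-6) = -50*8/5 + 0 = -25*16/5 + 0 = -80 + 0 = -80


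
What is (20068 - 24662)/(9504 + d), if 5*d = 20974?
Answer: -11485/34247 ≈ -0.33536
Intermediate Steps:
d = 20974/5 (d = (⅕)*20974 = 20974/5 ≈ 4194.8)
(20068 - 24662)/(9504 + d) = (20068 - 24662)/(9504 + 20974/5) = -4594/68494/5 = -4594*5/68494 = -11485/34247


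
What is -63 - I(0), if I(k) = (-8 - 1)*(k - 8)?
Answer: -135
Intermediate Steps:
I(k) = 72 - 9*k (I(k) = -9*(-8 + k) = 72 - 9*k)
-63 - I(0) = -63 - (72 - 9*0) = -63 - (72 + 0) = -63 - 1*72 = -63 - 72 = -135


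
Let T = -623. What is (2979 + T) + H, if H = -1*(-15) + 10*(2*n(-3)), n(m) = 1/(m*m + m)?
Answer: 7123/3 ≈ 2374.3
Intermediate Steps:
n(m) = 1/(m + m**2) (n(m) = 1/(m**2 + m) = 1/(m + m**2))
H = 55/3 (H = -1*(-15) + 10*(2*(1/((-3)*(1 - 3)))) = 15 + 10*(2*(-1/3/(-2))) = 15 + 10*(2*(-1/3*(-1/2))) = 15 + 10*(2*(1/6)) = 15 + 10*(1/3) = 15 + 10/3 = 55/3 ≈ 18.333)
(2979 + T) + H = (2979 - 623) + 55/3 = 2356 + 55/3 = 7123/3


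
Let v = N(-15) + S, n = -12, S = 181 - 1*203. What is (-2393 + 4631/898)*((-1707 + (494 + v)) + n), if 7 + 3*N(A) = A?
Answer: 2689645643/898 ≈ 2.9952e+6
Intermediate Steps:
N(A) = -7/3 + A/3
S = -22 (S = 181 - 203 = -22)
v = -88/3 (v = (-7/3 + (1/3)*(-15)) - 22 = (-7/3 - 5) - 22 = -22/3 - 22 = -88/3 ≈ -29.333)
(-2393 + 4631/898)*((-1707 + (494 + v)) + n) = (-2393 + 4631/898)*((-1707 + (494 - 88/3)) - 12) = (-2393 + 4631*(1/898))*((-1707 + 1394/3) - 12) = (-2393 + 4631/898)*(-3727/3 - 12) = -2144283/898*(-3763/3) = 2689645643/898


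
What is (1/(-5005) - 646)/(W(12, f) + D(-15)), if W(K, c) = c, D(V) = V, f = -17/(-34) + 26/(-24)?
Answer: 38798772/935935 ≈ 41.455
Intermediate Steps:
f = -7/12 (f = -17*(-1/34) + 26*(-1/24) = 1/2 - 13/12 = -7/12 ≈ -0.58333)
(1/(-5005) - 646)/(W(12, f) + D(-15)) = (1/(-5005) - 646)/(-7/12 - 15) = (-1/5005 - 646)/(-187/12) = -3233231/5005*(-12/187) = 38798772/935935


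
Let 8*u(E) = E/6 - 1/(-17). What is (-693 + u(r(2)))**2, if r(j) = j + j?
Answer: 79923247849/166464 ≈ 4.8012e+5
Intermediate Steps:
r(j) = 2*j
u(E) = 1/136 + E/48 (u(E) = (E/6 - 1/(-17))/8 = (E*(1/6) - 1*(-1/17))/8 = (E/6 + 1/17)/8 = (1/17 + E/6)/8 = 1/136 + E/48)
(-693 + u(r(2)))**2 = (-693 + (1/136 + (2*2)/48))**2 = (-693 + (1/136 + (1/48)*4))**2 = (-693 + (1/136 + 1/12))**2 = (-693 + 37/408)**2 = (-282707/408)**2 = 79923247849/166464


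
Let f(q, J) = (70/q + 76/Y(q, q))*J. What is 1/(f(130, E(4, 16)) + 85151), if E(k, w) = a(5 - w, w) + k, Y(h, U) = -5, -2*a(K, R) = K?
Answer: 130/11051523 ≈ 1.1763e-5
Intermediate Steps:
a(K, R) = -K/2
E(k, w) = -5/2 + k + w/2 (E(k, w) = -(5 - w)/2 + k = (-5/2 + w/2) + k = -5/2 + k + w/2)
f(q, J) = J*(-76/5 + 70/q) (f(q, J) = (70/q + 76/(-5))*J = (70/q + 76*(-⅕))*J = (70/q - 76/5)*J = (-76/5 + 70/q)*J = J*(-76/5 + 70/q))
1/(f(130, E(4, 16)) + 85151) = 1/((-76*(-5/2 + 4 + (½)*16)/5 + 70*(-5/2 + 4 + (½)*16)/130) + 85151) = 1/((-76*(-5/2 + 4 + 8)/5 + 70*(-5/2 + 4 + 8)*(1/130)) + 85151) = 1/((-76/5*19/2 + 70*(19/2)*(1/130)) + 85151) = 1/((-722/5 + 133/26) + 85151) = 1/(-18107/130 + 85151) = 1/(11051523/130) = 130/11051523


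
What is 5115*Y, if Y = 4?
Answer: 20460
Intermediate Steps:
5115*Y = 5115*4 = 20460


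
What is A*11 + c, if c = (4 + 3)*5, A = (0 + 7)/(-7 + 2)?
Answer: 98/5 ≈ 19.600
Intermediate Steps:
A = -7/5 (A = 7/(-5) = 7*(-⅕) = -7/5 ≈ -1.4000)
c = 35 (c = 7*5 = 35)
A*11 + c = -7/5*11 + 35 = -77/5 + 35 = 98/5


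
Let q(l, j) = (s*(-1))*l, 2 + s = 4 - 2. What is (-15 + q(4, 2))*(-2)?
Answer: 30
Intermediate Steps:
s = 0 (s = -2 + (4 - 2) = -2 + 2 = 0)
q(l, j) = 0 (q(l, j) = (0*(-1))*l = 0*l = 0)
(-15 + q(4, 2))*(-2) = (-15 + 0)*(-2) = -15*(-2) = 30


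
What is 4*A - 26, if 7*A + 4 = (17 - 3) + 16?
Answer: -78/7 ≈ -11.143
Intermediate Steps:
A = 26/7 (A = -4/7 + ((17 - 3) + 16)/7 = -4/7 + (14 + 16)/7 = -4/7 + (⅐)*30 = -4/7 + 30/7 = 26/7 ≈ 3.7143)
4*A - 26 = 4*(26/7) - 26 = 104/7 - 26 = -78/7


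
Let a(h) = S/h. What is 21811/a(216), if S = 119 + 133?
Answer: 130866/7 ≈ 18695.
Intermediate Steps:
S = 252
a(h) = 252/h
21811/a(216) = 21811/((252/216)) = 21811/((252*(1/216))) = 21811/(7/6) = 21811*(6/7) = 130866/7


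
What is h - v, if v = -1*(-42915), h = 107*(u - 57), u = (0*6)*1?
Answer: -49014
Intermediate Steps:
u = 0 (u = 0*1 = 0)
h = -6099 (h = 107*(0 - 57) = 107*(-57) = -6099)
v = 42915
h - v = -6099 - 1*42915 = -6099 - 42915 = -49014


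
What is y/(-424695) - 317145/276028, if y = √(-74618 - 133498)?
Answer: -317145/276028 - 2*I*√5781/141565 ≈ -1.149 - 0.0010742*I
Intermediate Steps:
y = 6*I*√5781 (y = √(-208116) = 6*I*√5781 ≈ 456.2*I)
y/(-424695) - 317145/276028 = (6*I*√5781)/(-424695) - 317145/276028 = (6*I*√5781)*(-1/424695) - 317145*1/276028 = -2*I*√5781/141565 - 317145/276028 = -317145/276028 - 2*I*√5781/141565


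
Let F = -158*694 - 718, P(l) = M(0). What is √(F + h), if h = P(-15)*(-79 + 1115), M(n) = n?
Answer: I*√110370 ≈ 332.22*I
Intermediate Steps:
P(l) = 0
F = -110370 (F = -109652 - 718 = -110370)
h = 0 (h = 0*(-79 + 1115) = 0*1036 = 0)
√(F + h) = √(-110370 + 0) = √(-110370) = I*√110370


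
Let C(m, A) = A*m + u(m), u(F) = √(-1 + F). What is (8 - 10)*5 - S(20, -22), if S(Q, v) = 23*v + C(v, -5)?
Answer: 386 - I*√23 ≈ 386.0 - 4.7958*I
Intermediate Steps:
C(m, A) = √(-1 + m) + A*m (C(m, A) = A*m + √(-1 + m) = √(-1 + m) + A*m)
S(Q, v) = √(-1 + v) + 18*v (S(Q, v) = 23*v + (√(-1 + v) - 5*v) = √(-1 + v) + 18*v)
(8 - 10)*5 - S(20, -22) = (8 - 10)*5 - (√(-1 - 22) + 18*(-22)) = -2*5 - (√(-23) - 396) = -10 - (I*√23 - 396) = -10 - (-396 + I*√23) = -10 + (396 - I*√23) = 386 - I*√23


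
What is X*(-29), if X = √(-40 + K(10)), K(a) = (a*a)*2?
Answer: -116*√10 ≈ -366.82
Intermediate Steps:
K(a) = 2*a² (K(a) = a²*2 = 2*a²)
X = 4*√10 (X = √(-40 + 2*10²) = √(-40 + 2*100) = √(-40 + 200) = √160 = 4*√10 ≈ 12.649)
X*(-29) = (4*√10)*(-29) = -116*√10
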